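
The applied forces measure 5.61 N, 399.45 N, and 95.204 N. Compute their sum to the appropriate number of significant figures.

5.61 N + 399.45 N + 95.204 N = 500.264 N.
Addition/subtraction keeps the fewest decimal places: 5.61 → 2 decimal places, 399.45 → 2 decimal places, 95.204 → 3 decimal places; limit is 2.
Rounded to 2 decimal places: 500.26 N.

500.26 N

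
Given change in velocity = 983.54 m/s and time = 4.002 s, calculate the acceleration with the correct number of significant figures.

245.8 m/s²

acceleration = 983.54 m/s ÷ 4.002 s = 245.762118941… m/s².
983.54 has 5 significant figures; 4.002 has 4.
Division/multiplication keeps the fewest: 4 significant figures.
Rounded: 245.8 m/s².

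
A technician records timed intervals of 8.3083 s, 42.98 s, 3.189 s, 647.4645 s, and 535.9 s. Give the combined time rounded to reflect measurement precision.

8.3083 s + 42.98 s + 3.189 s + 647.4645 s + 535.9 s = 1237.8418 s.
Addition/subtraction keeps the fewest decimal places: 8.3083 → 4 decimal places, 42.98 → 2 decimal places, 3.189 → 3 decimal places, 647.4645 → 4 decimal places, 535.9 → 1 decimal place; limit is 1.
Rounded to 1 decimal place: 1237.8 s.

1237.8 s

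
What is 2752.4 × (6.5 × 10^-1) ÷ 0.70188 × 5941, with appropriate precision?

1.5 × 10^7

2752.4 × (6.5 × 10^-1) ÷ 0.70188 × 5941 = 15143337.1232…
Multiplication/division keeps the fewest significant figures: 2752.4 → 5 s.f., 6.5 × 10^-1 → 2 s.f., 0.70188 → 5 s.f., 5941 → 4 s.f.; limit is 2.
Rounded to 2 significant figures: 1.5 × 10^7.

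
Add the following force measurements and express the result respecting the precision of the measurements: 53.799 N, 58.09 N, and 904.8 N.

53.799 N + 58.09 N + 904.8 N = 1016.689 N.
Addition/subtraction keeps the fewest decimal places: 53.799 → 3 decimal places, 58.09 → 2 decimal places, 904.8 → 1 decimal place; limit is 1.
Rounded to 1 decimal place: 1016.7 N.

1016.7 N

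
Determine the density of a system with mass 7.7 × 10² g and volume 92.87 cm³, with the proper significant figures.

density = 7.7 × 10² g ÷ 92.87 cm³ = 8.29115968558… g/cm³.
7.7 × 10² has 2 significant figures; 92.87 has 4.
Division/multiplication keeps the fewest: 2 significant figures.
Rounded: 8.3 g/cm³.

8.3 g/cm³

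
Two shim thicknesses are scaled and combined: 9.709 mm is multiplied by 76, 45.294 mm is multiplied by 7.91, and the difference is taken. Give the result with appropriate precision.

3.8 × 10^2 mm

9.709 × 76 = 737.884 → 7.4 × 10^2 mm (2 s.f., last digit at the 10^1 place).
45.294 × 7.91 = 358.27554 → 358 mm (3 s.f., last digit at the 10^0 place).
Difference: 379.60846 mm; keep the coarser place, 10^1.
Result: 3.8 × 10^2 mm.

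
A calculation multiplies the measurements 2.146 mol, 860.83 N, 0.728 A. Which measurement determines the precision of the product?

2.146 mol → 4 s.f.; 860.83 N → 5 s.f.; 0.728 A → 3 s.f.
The fewest is 3 significant figures, from 0.728 A.

0.728 A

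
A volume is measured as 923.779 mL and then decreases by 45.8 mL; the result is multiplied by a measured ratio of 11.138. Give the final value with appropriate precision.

9779 mL

923.779 mL − 45.8 mL = 877.979 mL; the difference is limited to 1 decimal place (4 s.f.).
Carrying full precision, 877.979 × 11.138 = 9778.930102 mL; 11.138 has 5 s.f., so the result keeps min(4, 5) = 4 s.f.
Rounded to 4 significant figures: 9779 mL.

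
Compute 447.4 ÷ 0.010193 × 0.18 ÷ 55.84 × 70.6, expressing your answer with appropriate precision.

447.4 ÷ 0.010193 × 0.18 ÷ 55.84 × 70.6 = 9989.0859984…
Multiplication/division keeps the fewest significant figures: 447.4 → 4 s.f., 0.010193 → 5 s.f., 0.18 → 2 s.f., 55.84 → 4 s.f., 70.6 → 3 s.f.; limit is 2.
Rounded to 2 significant figures: 1.0 × 10⁴.

1.0 × 10⁴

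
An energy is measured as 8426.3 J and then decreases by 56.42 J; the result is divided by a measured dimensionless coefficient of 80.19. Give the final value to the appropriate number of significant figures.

8426.3 J − 56.42 J = 8369.88 J; the difference is limited to 1 decimal place (5 s.f.).
Carrying full precision, 8369.88 ÷ 80.19 = 104.375607931… J; 80.19 has 4 s.f., so the result keeps min(5, 4) = 4 s.f.
Rounded to 4 significant figures: 1.044 × 10^2 J.

1.044 × 10^2 J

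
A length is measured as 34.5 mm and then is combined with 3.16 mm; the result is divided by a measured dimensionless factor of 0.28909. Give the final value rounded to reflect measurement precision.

34.5 mm + 3.16 mm = 37.66 mm; the sum is limited to 1 decimal place (3 s.f.).
Carrying full precision, 37.66 ÷ 0.28909 = 130.270849908… mm; 0.28909 has 5 s.f., so the result keeps min(3, 5) = 3 s.f.
Rounded to 3 significant figures: 130. mm.

130. mm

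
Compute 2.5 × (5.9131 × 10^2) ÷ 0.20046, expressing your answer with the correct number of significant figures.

2.5 × (5.9131 × 10^2) ÷ 0.20046 = 7374.41384815…
Multiplication/division keeps the fewest significant figures: 2.5 → 2 s.f., 5.9131 × 10^2 → 5 s.f., 0.20046 → 5 s.f.; limit is 2.
Rounded to 2 significant figures: 7.4 × 10^3.

7.4 × 10^3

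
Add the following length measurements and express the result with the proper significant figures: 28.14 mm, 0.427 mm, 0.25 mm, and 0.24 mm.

28.14 mm + 0.427 mm + 0.25 mm + 0.24 mm = 29.057 mm.
Addition/subtraction keeps the fewest decimal places: 28.14 → 2 decimal places, 0.427 → 3 decimal places, 0.25 → 2 decimal places, 0.24 → 2 decimal places; limit is 2.
Rounded to 2 decimal places: 29.06 mm.

29.06 mm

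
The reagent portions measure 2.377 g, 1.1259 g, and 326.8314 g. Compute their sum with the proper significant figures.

2.377 g + 1.1259 g + 326.8314 g = 330.3343 g.
Addition/subtraction keeps the fewest decimal places: 2.377 → 3 decimal places, 1.1259 → 4 decimal places, 326.8314 → 4 decimal places; limit is 3.
Rounded to 3 decimal places: 330.334 g.

330.334 g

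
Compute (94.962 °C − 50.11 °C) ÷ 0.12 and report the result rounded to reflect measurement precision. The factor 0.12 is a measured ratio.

3.7 × 10² °C

94.962 °C − 50.11 °C = 44.852 °C; the difference is limited to 2 decimal places (4 s.f.).
Carrying full precision, 44.852 ÷ 0.12 = 373.766666667… °C; 0.12 has 2 s.f., so the result keeps min(4, 2) = 2 s.f.
Rounded to 2 significant figures: 3.7 × 10² °C.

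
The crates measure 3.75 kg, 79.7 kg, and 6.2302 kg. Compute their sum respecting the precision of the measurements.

89.7 kg

3.75 kg + 79.7 kg + 6.2302 kg = 89.6802 kg.
Addition/subtraction keeps the fewest decimal places: 3.75 → 2 decimal places, 79.7 → 1 decimal place, 6.2302 → 4 decimal places; limit is 1.
Rounded to 1 decimal place: 89.7 kg.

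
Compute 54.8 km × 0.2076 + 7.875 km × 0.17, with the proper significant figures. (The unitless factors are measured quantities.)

12.7 km

54.8 × 0.2076 = 11.37648 → 11.4 km (3 s.f., last digit at the 10^-1 place).
7.875 × 0.17 = 1.33875 → 1.3 km (2 s.f., last digit at the 10^-1 place).
Sum: 12.71523 km; keep the coarser place, 10^-1.
Result: 12.7 km.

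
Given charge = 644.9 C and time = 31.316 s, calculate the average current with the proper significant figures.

20.59 A

average current = 644.9 C ÷ 31.316 s = 20.5933069358… A.
644.9 has 4 significant figures; 31.316 has 5.
Division/multiplication keeps the fewest: 4 significant figures.
Rounded: 20.59 A.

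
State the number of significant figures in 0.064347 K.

0.064347: leading zeros are not significant.

5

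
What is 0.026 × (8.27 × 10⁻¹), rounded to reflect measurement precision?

0.022

0.026 × (8.27 × 10⁻¹) = 0.021502
Multiplication/division keeps the fewest significant figures: 0.026 → 2 s.f., 8.27 × 10⁻¹ → 3 s.f.; limit is 2.
Rounded to 2 significant figures: 0.022.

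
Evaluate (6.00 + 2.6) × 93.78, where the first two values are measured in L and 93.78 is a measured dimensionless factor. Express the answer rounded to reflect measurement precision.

8.1 × 10^2 L

6.00 L + 2.6 L = 8.60 L; the sum is limited to 1 decimal place (2 s.f.).
Carrying full precision, 8.60 × 93.78 = 806.508 L; 93.78 has 4 s.f., so the result keeps min(2, 4) = 2 s.f.
Rounded to 2 significant figures: 8.1 × 10^2 L.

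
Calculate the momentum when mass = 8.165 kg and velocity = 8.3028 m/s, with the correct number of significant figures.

67.79 kg·m/s

momentum = 8.165 kg × 8.3028 m/s = 67.792362 kg·m/s.
8.165 has 4 significant figures; 8.3028 has 5.
Division/multiplication keeps the fewest: 4 significant figures.
Rounded: 67.79 kg·m/s.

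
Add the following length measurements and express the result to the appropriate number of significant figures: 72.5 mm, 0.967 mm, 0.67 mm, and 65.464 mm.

139.6 mm

72.5 mm + 0.967 mm + 0.67 mm + 65.464 mm = 139.601 mm.
Addition/subtraction keeps the fewest decimal places: 72.5 → 1 decimal place, 0.967 → 3 decimal places, 0.67 → 2 decimal places, 65.464 → 3 decimal places; limit is 1.
Rounded to 1 decimal place: 139.6 mm.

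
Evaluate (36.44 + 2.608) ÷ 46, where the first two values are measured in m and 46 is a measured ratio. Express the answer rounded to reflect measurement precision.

0.85 m

36.44 m + 2.608 m = 39.048 m; the sum is limited to 2 decimal places (4 s.f.).
Carrying full precision, 39.048 ÷ 46 = 0.848869565217… m; 46 has 2 s.f., so the result keeps min(4, 2) = 2 s.f.
Rounded to 2 significant figures: 0.85 m.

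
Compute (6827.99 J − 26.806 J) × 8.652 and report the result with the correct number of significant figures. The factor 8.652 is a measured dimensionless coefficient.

5.884 × 10^4 J

6827.99 J − 26.806 J = 6801.184 J; the difference is limited to 2 decimal places (6 s.f.).
Carrying full precision, 6801.184 × 8.652 = 58843.843968 J; 8.652 has 4 s.f., so the result keeps min(6, 4) = 4 s.f.
Rounded to 4 significant figures: 5.884 × 10^4 J.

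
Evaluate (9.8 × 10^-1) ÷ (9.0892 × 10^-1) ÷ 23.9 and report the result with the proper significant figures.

0.045

(9.8 × 10^-1) ÷ (9.0892 × 10^-1) ÷ 23.9 = 0.0451130837702…
Multiplication/division keeps the fewest significant figures: 9.8 × 10^-1 → 2 s.f., 9.0892 × 10^-1 → 5 s.f., 23.9 → 3 s.f.; limit is 2.
Rounded to 2 significant figures: 0.045.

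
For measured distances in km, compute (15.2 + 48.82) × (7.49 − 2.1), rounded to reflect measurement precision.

3.5 × 10² km²

15.2 + 48.82 = 64.02, limited to 1 d.p. → 3 s.f.; 7.49 − 2.1 = 5.39, limited to 1 d.p. → 2 s.f.
Carrying full precision, 64.02 × 5.39 = 345.0678; keep min(3, 2) = 2 s.f.
Rounded to 2 significant figures: 3.5 × 10² km².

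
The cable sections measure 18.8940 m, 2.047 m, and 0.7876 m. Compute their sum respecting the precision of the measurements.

18.8940 m + 2.047 m + 0.7876 m = 21.7286 m.
Addition/subtraction keeps the fewest decimal places: 18.8940 → 4 decimal places, 2.047 → 3 decimal places, 0.7876 → 4 decimal places; limit is 3.
Rounded to 3 decimal places: 21.729 m.

21.729 m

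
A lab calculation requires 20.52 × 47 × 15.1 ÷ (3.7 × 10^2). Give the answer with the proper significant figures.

39

20.52 × 47 × 15.1 ÷ (3.7 × 10^2) = 39.3595783784…
Multiplication/division keeps the fewest significant figures: 20.52 → 4 s.f., 47 → 2 s.f., 15.1 → 3 s.f., 3.7 × 10^2 → 2 s.f.; limit is 2.
Rounded to 2 significant figures: 39.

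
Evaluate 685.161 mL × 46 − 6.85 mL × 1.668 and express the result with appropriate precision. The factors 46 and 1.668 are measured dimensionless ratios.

3.2 × 10^4 mL

685.161 × 46 = 31517.406 → 3.2 × 10^4 mL (2 s.f., last digit at the 10^3 place).
6.85 × 1.668 = 11.4258 → 11.4 mL (3 s.f., last digit at the 10^-1 place).
Difference: 31505.9802 mL; keep the coarser place, 10^3.
Result: 3.2 × 10^4 mL.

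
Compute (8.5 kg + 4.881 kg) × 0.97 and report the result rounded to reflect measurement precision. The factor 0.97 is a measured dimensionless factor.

8.5 kg + 4.881 kg = 13.381 kg; the sum is limited to 1 decimal place (3 s.f.).
Carrying full precision, 13.381 × 0.97 = 12.97957 kg; 0.97 has 2 s.f., so the result keeps min(3, 2) = 2 s.f.
Rounded to 2 significant figures: 13 kg.

13 kg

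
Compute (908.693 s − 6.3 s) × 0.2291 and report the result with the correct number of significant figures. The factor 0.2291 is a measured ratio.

206.7 s

908.693 s − 6.3 s = 902.393 s; the difference is limited to 1 decimal place (4 s.f.).
Carrying full precision, 902.393 × 0.2291 = 206.7382363 s; 0.2291 has 4 s.f., so the result keeps min(4, 4) = 4 s.f.
Rounded to 4 significant figures: 206.7 s.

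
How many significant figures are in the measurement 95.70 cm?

4

95.70: trailing zeros after a decimal point are significant.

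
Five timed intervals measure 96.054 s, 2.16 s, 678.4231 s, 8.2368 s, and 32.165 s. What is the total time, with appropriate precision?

817.04 s

96.054 s + 2.16 s + 678.4231 s + 8.2368 s + 32.165 s = 817.0389 s.
Addition/subtraction keeps the fewest decimal places: 96.054 → 3 decimal places, 2.16 → 2 decimal places, 678.4231 → 4 decimal places, 8.2368 → 4 decimal places, 32.165 → 3 decimal places; limit is 2.
Rounded to 2 decimal places: 817.04 s.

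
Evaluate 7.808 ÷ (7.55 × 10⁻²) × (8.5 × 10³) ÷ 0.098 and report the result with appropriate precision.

9.0 × 10⁶

7.808 ÷ (7.55 × 10⁻²) × (8.5 × 10³) ÷ 0.098 = 8969860.792…
Multiplication/division keeps the fewest significant figures: 7.808 → 4 s.f., 7.55 × 10⁻² → 3 s.f., 8.5 × 10³ → 2 s.f., 0.098 → 2 s.f.; limit is 2.
Rounded to 2 significant figures: 9.0 × 10⁶.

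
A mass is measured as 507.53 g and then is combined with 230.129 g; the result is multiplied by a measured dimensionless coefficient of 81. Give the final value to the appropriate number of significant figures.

507.53 g + 230.129 g = 737.659 g; the sum is limited to 2 decimal places (5 s.f.).
Carrying full precision, 737.659 × 81 = 59750.379 g; 81 has 2 s.f., so the result keeps min(5, 2) = 2 s.f.
Rounded to 2 significant figures: 6.0 × 10⁴ g.

6.0 × 10⁴ g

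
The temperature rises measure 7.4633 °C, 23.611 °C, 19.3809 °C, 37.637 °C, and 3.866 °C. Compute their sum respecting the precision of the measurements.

91.958 °C

7.4633 °C + 23.611 °C + 19.3809 °C + 37.637 °C + 3.866 °C = 91.9582 °C.
Addition/subtraction keeps the fewest decimal places: 7.4633 → 4 decimal places, 23.611 → 3 decimal places, 19.3809 → 4 decimal places, 37.637 → 3 decimal places, 3.866 → 3 decimal places; limit is 3.
Rounded to 3 decimal places: 91.958 °C.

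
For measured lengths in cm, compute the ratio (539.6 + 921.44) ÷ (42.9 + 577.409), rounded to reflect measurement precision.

539.6 + 921.44 = 1461.04, limited to 1 d.p. → 5 s.f.; 42.9 + 577.409 = 620.309, limited to 1 d.p. → 4 s.f.
Carrying full precision, 1461.04 ÷ 620.309 = 2.35534225684…; keep min(5, 4) = 4 s.f.
Rounded to 4 significant figures: 2.355.

2.355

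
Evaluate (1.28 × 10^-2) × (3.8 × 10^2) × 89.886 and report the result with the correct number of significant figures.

(1.28 × 10^-2) × (3.8 × 10^2) × 89.886 = 437.205504
Multiplication/division keeps the fewest significant figures: 1.28 × 10^-2 → 3 s.f., 3.8 × 10^2 → 2 s.f., 89.886 → 5 s.f.; limit is 2.
Rounded to 2 significant figures: 4.4 × 10^2.

4.4 × 10^2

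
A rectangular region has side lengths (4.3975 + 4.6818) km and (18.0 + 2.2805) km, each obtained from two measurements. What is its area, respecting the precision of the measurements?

184 km²

4.3975 + 4.6818 = 9.0793, limited to 4 d.p. → 5 s.f.; 18.0 + 2.2805 = 20.2805, limited to 1 d.p. → 3 s.f.
Carrying full precision, 9.0793 × 20.2805 = 184.13274365; keep min(5, 3) = 3 s.f.
Rounded to 3 significant figures: 184 km².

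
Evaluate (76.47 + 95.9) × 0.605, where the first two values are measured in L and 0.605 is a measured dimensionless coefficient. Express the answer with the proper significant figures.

104 L

76.47 L + 95.9 L = 172.37 L; the sum is limited to 1 decimal place (4 s.f.).
Carrying full precision, 172.37 × 0.605 = 104.28385 L; 0.605 has 3 s.f., so the result keeps min(4, 3) = 3 s.f.
Rounded to 3 significant figures: 104 L.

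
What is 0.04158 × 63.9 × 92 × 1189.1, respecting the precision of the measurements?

2.9 × 10⁵

0.04158 × 63.9 × 92 × 1189.1 = 290664.203306…
Multiplication/division keeps the fewest significant figures: 0.04158 → 4 s.f., 63.9 → 3 s.f., 92 → 2 s.f., 1189.1 → 5 s.f.; limit is 2.
Rounded to 2 significant figures: 2.9 × 10⁵.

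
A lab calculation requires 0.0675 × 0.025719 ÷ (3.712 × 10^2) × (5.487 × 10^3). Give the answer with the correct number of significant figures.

0.0675 × 0.025719 ÷ (3.712 × 10^2) × (5.487 × 10^3) = 0.025661665753…
Multiplication/division keeps the fewest significant figures: 0.0675 → 3 s.f., 0.025719 → 5 s.f., 3.712 × 10^2 → 4 s.f., 5.487 × 10^3 → 4 s.f.; limit is 3.
Rounded to 3 significant figures: 0.0257.

0.0257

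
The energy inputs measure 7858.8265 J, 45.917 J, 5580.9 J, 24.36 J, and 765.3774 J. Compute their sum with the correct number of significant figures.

7858.8265 J + 45.917 J + 5580.9 J + 24.36 J + 765.3774 J = 14275.3809 J.
Addition/subtraction keeps the fewest decimal places: 7858.8265 → 4 decimal places, 45.917 → 3 decimal places, 5580.9 → 1 decimal place, 24.36 → 2 decimal places, 765.3774 → 4 decimal places; limit is 1.
Rounded to 1 decimal place: 14275.4 J.

14275.4 J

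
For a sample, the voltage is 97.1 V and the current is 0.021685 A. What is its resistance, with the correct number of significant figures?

4.48 × 10^3 Ω

resistance = 97.1 V ÷ 0.021685 A = 4477.7495965… Ω.
97.1 has 3 significant figures; 0.021685 has 5.
Division/multiplication keeps the fewest: 3 significant figures.
Rounded: 4.48 × 10^3 Ω.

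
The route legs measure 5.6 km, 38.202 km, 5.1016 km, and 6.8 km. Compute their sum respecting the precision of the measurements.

55.7 km

5.6 km + 38.202 km + 5.1016 km + 6.8 km = 55.7036 km.
Addition/subtraction keeps the fewest decimal places: 5.6 → 1 decimal place, 38.202 → 3 decimal places, 5.1016 → 4 decimal places, 6.8 → 1 decimal place; limit is 1.
Rounded to 1 decimal place: 55.7 km.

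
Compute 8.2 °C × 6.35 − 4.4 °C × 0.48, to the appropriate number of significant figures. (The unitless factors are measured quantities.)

8.2 × 6.35 = 52.07 → 52 °C (2 s.f., last digit at the 10^0 place).
4.4 × 0.48 = 2.112 → 2.1 °C (2 s.f., last digit at the 10^-1 place).
Difference: 49.958 °C; keep the coarser place, 10^0.
Result: 5.0 × 10¹ °C.

5.0 × 10¹ °C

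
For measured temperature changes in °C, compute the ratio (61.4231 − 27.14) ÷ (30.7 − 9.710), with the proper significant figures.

61.4231 − 27.14 = 34.2831, limited to 2 d.p. → 4 s.f.; 30.7 − 9.710 = 20.990, limited to 1 d.p. → 3 s.f.
Carrying full precision, 34.2831 ÷ 20.990 = 1.63330633635…; keep min(4, 3) = 3 s.f.
Rounded to 3 significant figures: 1.63.

1.63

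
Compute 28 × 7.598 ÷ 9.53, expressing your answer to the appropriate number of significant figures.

28 × 7.598 ÷ 9.53 = 22.3236096537…
Multiplication/division keeps the fewest significant figures: 28 → 2 s.f., 7.598 → 4 s.f., 9.53 → 3 s.f.; limit is 2.
Rounded to 2 significant figures: 22.

22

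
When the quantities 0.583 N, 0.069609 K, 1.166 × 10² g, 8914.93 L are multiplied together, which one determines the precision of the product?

0.583 N → 3 s.f.; 0.069609 K → 5 s.f.; 1.166 × 10² g → 4 s.f.; 8914.93 L → 6 s.f.
The fewest is 3 significant figures, from 0.583 N.

0.583 N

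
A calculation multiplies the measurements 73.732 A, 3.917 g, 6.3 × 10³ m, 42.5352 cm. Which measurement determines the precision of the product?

73.732 A → 5 s.f.; 3.917 g → 4 s.f.; 6.3 × 10³ m → 2 s.f.; 42.5352 cm → 6 s.f.
The fewest is 2 significant figures, from 6.3 × 10³ m.

6.3 × 10³ m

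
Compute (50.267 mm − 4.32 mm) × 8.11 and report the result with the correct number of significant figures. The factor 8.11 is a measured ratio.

3.73 × 10² mm

50.267 mm − 4.32 mm = 45.947 mm; the difference is limited to 2 decimal places (4 s.f.).
Carrying full precision, 45.947 × 8.11 = 372.63017 mm; 8.11 has 3 s.f., so the result keeps min(4, 3) = 3 s.f.
Rounded to 3 significant figures: 3.73 × 10² mm.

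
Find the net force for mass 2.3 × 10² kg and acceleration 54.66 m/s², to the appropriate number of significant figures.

1.3 × 10⁴ N

net force = 2.3 × 10² kg × 54.66 m/s² = 12571.8 N.
2.3 × 10² has 2 significant figures; 54.66 has 4.
Division/multiplication keeps the fewest: 2 significant figures.
Rounded: 1.3 × 10⁴ N.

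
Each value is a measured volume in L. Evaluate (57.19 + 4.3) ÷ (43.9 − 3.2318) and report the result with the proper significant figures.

1.51

57.19 + 4.3 = 61.49, limited to 1 d.p. → 3 s.f.; 43.9 − 3.2318 = 40.6682, limited to 1 d.p. → 3 s.f.
Carrying full precision, 61.49 ÷ 40.6682 = 1.51199217079…; keep min(3, 3) = 3 s.f.
Rounded to 3 significant figures: 1.51.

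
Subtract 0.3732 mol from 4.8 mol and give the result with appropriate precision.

4.8 mol − 0.3732 mol = 4.4268 mol.
Addition/subtraction keeps the fewest decimal places: 4.8 → 1 decimal place, 0.3732 → 4 decimal places; limit is 1.
Rounded to 1 decimal place: 4.4 mol.

4.4 mol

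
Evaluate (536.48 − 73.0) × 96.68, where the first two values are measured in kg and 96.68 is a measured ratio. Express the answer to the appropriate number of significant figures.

4.481 × 10^4 kg

536.48 kg − 73.0 kg = 463.48 kg; the difference is limited to 1 decimal place (4 s.f.).
Carrying full precision, 463.48 × 96.68 = 44809.2464 kg; 96.68 has 4 s.f., so the result keeps min(4, 4) = 4 s.f.
Rounded to 4 significant figures: 4.481 × 10^4 kg.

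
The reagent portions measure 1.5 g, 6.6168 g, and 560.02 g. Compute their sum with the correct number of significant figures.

568.1 g

1.5 g + 6.6168 g + 560.02 g = 568.1368 g.
Addition/subtraction keeps the fewest decimal places: 1.5 → 1 decimal place, 6.6168 → 4 decimal places, 560.02 → 2 decimal places; limit is 1.
Rounded to 1 decimal place: 568.1 g.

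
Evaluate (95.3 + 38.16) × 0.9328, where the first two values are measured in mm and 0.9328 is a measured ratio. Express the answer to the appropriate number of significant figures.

124.5 mm

95.3 mm + 38.16 mm = 133.46 mm; the sum is limited to 1 decimal place (4 s.f.).
Carrying full precision, 133.46 × 0.9328 = 124.491488 mm; 0.9328 has 4 s.f., so the result keeps min(4, 4) = 4 s.f.
Rounded to 4 significant figures: 124.5 mm.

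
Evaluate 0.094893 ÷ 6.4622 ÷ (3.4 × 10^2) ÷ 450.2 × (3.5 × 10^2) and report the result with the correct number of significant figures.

3.4 × 10^-5

0.094893 ÷ 6.4622 ÷ (3.4 × 10^2) ÷ 450.2 × (3.5 × 10^2) = 0.0000335766542448…
Multiplication/division keeps the fewest significant figures: 0.094893 → 5 s.f., 6.4622 → 5 s.f., 3.4 × 10^2 → 2 s.f., 450.2 → 4 s.f., 3.5 × 10^2 → 2 s.f.; limit is 2.
Rounded to 2 significant figures: 3.4 × 10^-5.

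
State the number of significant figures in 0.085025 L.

5

0.085025: leading zeros are not significant; zeros between nonzero digits are significant.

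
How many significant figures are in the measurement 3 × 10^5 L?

3 × 10^5: in scientific notation every digit of the coefficient is significant.

1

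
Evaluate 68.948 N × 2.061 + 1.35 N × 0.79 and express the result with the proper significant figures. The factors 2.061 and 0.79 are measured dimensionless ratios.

143.2 N

68.948 × 2.061 = 142.101828 → 142.1 N (4 s.f., last digit at the 10^-1 place).
1.35 × 0.79 = 1.0665 → 1.1 N (2 s.f., last digit at the 10^-1 place).
Sum: 143.168328 N; keep the coarser place, 10^-1.
Result: 143.2 N.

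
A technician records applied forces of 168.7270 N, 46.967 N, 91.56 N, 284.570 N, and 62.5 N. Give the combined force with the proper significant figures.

654.3 N

168.7270 N + 46.967 N + 91.56 N + 284.570 N + 62.5 N = 654.3240 N.
Addition/subtraction keeps the fewest decimal places: 168.7270 → 4 decimal places, 46.967 → 3 decimal places, 91.56 → 2 decimal places, 284.570 → 3 decimal places, 62.5 → 1 decimal place; limit is 1.
Rounded to 1 decimal place: 654.3 N.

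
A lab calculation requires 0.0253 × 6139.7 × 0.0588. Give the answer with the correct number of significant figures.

9.13

0.0253 × 6139.7 × 0.0588 = 9.133663308
Multiplication/division keeps the fewest significant figures: 0.0253 → 3 s.f., 6139.7 → 5 s.f., 0.0588 → 3 s.f.; limit is 3.
Rounded to 3 significant figures: 9.13.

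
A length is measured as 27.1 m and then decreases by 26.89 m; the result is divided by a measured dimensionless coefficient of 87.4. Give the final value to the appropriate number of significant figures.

27.1 m − 26.89 m = 0.21 m; the difference is limited to 1 decimal place (1 s.f.).
Carrying full precision, 0.21 ÷ 87.4 = 0.00240274599542… m; 87.4 has 3 s.f., so the result keeps min(1, 3) = 1 s.f.
Rounded to 1 significant figure: 0.002 m.

0.002 m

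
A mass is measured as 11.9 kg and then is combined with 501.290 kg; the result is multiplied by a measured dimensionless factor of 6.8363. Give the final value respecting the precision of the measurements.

3508 kg

11.9 kg + 501.290 kg = 513.190 kg; the sum is limited to 1 decimal place (4 s.f.).
Carrying full precision, 513.190 × 6.8363 = 3508.320797 kg; 6.8363 has 5 s.f., so the result keeps min(4, 5) = 4 s.f.
Rounded to 4 significant figures: 3508 kg.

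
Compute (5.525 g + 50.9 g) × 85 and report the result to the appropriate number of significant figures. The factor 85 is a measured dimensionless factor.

5.525 g + 50.9 g = 56.425 g; the sum is limited to 1 decimal place (3 s.f.).
Carrying full precision, 56.425 × 85 = 4796.125 g; 85 has 2 s.f., so the result keeps min(3, 2) = 2 s.f.
Rounded to 2 significant figures: 4.8 × 10³ g.

4.8 × 10³ g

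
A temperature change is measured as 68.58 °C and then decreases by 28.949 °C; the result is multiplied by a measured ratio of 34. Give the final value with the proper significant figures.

1.3 × 10^3 °C

68.58 °C − 28.949 °C = 39.631 °C; the difference is limited to 2 decimal places (4 s.f.).
Carrying full precision, 39.631 × 34 = 1347.454 °C; 34 has 2 s.f., so the result keeps min(4, 2) = 2 s.f.
Rounded to 2 significant figures: 1.3 × 10^3 °C.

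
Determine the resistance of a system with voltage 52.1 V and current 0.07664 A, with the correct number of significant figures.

6.80 × 10² Ω

resistance = 52.1 V ÷ 0.07664 A = 679.801670146… Ω.
52.1 has 3 significant figures; 0.07664 has 4.
Division/multiplication keeps the fewest: 3 significant figures.
Rounded: 6.80 × 10² Ω.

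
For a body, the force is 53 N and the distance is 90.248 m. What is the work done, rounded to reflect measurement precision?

4.8 × 10^3 J

work done = 53 N × 90.248 m = 4783.144 J.
53 has 2 significant figures; 90.248 has 5.
Division/multiplication keeps the fewest: 2 significant figures.
Rounded: 4.8 × 10^3 J.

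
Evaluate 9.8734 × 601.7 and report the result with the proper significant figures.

9.8734 × 601.7 = 5940.82478
Multiplication/division keeps the fewest significant figures: 9.8734 → 5 s.f., 601.7 → 4 s.f.; limit is 4.
Rounded to 4 significant figures: 5941.

5941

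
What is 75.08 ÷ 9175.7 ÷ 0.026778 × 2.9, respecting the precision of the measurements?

0.89

75.08 ÷ 9175.7 ÷ 0.026778 × 2.9 = 0.886145260004…
Multiplication/division keeps the fewest significant figures: 75.08 → 4 s.f., 9175.7 → 5 s.f., 0.026778 → 5 s.f., 2.9 → 2 s.f.; limit is 2.
Rounded to 2 significant figures: 0.89.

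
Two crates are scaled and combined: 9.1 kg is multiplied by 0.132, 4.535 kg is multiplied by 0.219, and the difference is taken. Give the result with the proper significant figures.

9.1 × 0.132 = 1.2012 → 1.2 kg (2 s.f., last digit at the 10^-1 place).
4.535 × 0.219 = 0.993165 → 9.93 × 10^-1 kg (3 s.f., last digit at the 10^-3 place).
Difference: 0.208035 kg; keep the coarser place, 10^-1.
Result: 0.2 kg.

0.2 kg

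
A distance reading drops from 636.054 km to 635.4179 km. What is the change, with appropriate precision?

636.054 km − 635.4179 km = 0.6361 km.
Addition/subtraction keeps the fewest decimal places: 636.054 → 3 decimal places, 635.4179 → 4 decimal places; limit is 3.
Rounded to 3 decimal places: 0.636 km.

0.636 km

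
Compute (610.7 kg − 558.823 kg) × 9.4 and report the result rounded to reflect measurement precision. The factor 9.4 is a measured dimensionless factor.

610.7 kg − 558.823 kg = 51.877 kg; the difference is limited to 1 decimal place (3 s.f.).
Carrying full precision, 51.877 × 9.4 = 487.6438 kg; 9.4 has 2 s.f., so the result keeps min(3, 2) = 2 s.f.
Rounded to 2 significant figures: 4.9 × 10^2 kg.

4.9 × 10^2 kg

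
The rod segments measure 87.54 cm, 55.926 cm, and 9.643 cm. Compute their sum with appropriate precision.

87.54 cm + 55.926 cm + 9.643 cm = 153.109 cm.
Addition/subtraction keeps the fewest decimal places: 87.54 → 2 decimal places, 55.926 → 3 decimal places, 9.643 → 3 decimal places; limit is 2.
Rounded to 2 decimal places: 153.11 cm.

153.11 cm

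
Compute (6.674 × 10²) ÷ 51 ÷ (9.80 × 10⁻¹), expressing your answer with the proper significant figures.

13

(6.674 × 10²) ÷ 51 ÷ (9.80 × 10⁻¹) = 13.3533413365…
Multiplication/division keeps the fewest significant figures: 6.674 × 10² → 4 s.f., 51 → 2 s.f., 9.80 × 10⁻¹ → 3 s.f.; limit is 2.
Rounded to 2 significant figures: 13.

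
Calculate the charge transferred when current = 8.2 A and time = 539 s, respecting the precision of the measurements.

charge transferred = 8.2 A × 539 s = 4419.8 C.
8.2 has 2 significant figures; 539 has 3.
Division/multiplication keeps the fewest: 2 significant figures.
Rounded: 4.4 × 10^3 C.

4.4 × 10^3 C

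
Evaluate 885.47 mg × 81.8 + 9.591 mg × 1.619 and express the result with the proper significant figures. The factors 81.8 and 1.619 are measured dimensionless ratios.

885.47 × 81.8 = 72431.446 → 7.24 × 10^4 mg (3 s.f., last digit at the 10^2 place).
9.591 × 1.619 = 15.527829 → 15.53 mg (4 s.f., last digit at the 10^-2 place).
Sum: 72446.973829 mg; keep the coarser place, 10^2.
Result: 7.24 × 10^4 mg.

7.24 × 10^4 mg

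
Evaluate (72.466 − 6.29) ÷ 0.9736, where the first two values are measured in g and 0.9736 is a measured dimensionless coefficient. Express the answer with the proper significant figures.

72.466 g − 6.29 g = 66.176 g; the difference is limited to 2 decimal places (4 s.f.).
Carrying full precision, 66.176 ÷ 0.9736 = 67.9704190633… g; 0.9736 has 4 s.f., so the result keeps min(4, 4) = 4 s.f.
Rounded to 4 significant figures: 67.97 g.

67.97 g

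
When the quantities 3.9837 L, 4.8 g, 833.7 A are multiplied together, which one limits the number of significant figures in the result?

3.9837 L → 5 s.f.; 4.8 g → 2 s.f.; 833.7 A → 4 s.f.
The fewest is 2 significant figures, from 4.8 g.

4.8 g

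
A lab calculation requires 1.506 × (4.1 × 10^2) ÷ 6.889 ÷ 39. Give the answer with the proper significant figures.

1.506 × (4.1 × 10^2) ÷ 6.889 ÷ 39 = 2.29820114564…
Multiplication/division keeps the fewest significant figures: 1.506 → 4 s.f., 4.1 × 10^2 → 2 s.f., 6.889 → 4 s.f., 39 → 2 s.f.; limit is 2.
Rounded to 2 significant figures: 2.3.

2.3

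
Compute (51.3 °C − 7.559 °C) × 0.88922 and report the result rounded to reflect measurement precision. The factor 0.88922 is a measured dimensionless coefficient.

38.9 °C

51.3 °C − 7.559 °C = 43.741 °C; the difference is limited to 1 decimal place (3 s.f.).
Carrying full precision, 43.741 × 0.88922 = 38.89537202 °C; 0.88922 has 5 s.f., so the result keeps min(3, 5) = 3 s.f.
Rounded to 3 significant figures: 38.9 °C.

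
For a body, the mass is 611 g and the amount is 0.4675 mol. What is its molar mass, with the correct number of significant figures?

molar mass = 611 g ÷ 0.4675 mol = 1306.95187166… g/mol.
611 has 3 significant figures; 0.4675 has 4.
Division/multiplication keeps the fewest: 3 significant figures.
Rounded: 1.31 × 10^3 g/mol.

1.31 × 10^3 g/mol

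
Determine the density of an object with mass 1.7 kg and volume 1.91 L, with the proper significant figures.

0.89 kg/L

density = 1.7 kg ÷ 1.91 L = 0.890052356021… kg/L.
1.7 has 2 significant figures; 1.91 has 3.
Division/multiplication keeps the fewest: 2 significant figures.
Rounded: 0.89 kg/L.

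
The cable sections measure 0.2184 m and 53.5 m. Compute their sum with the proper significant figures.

53.7 m

0.2184 m + 53.5 m = 53.7184 m.
Addition/subtraction keeps the fewest decimal places: 0.2184 → 4 decimal places, 53.5 → 1 decimal place; limit is 1.
Rounded to 1 decimal place: 53.7 m.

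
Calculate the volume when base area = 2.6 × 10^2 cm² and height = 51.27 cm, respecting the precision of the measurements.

1.3 × 10^4 cm³

volume = 2.6 × 10^2 cm² × 51.27 cm = 13330.2 cm³.
2.6 × 10^2 has 2 significant figures; 51.27 has 4.
Division/multiplication keeps the fewest: 2 significant figures.
Rounded: 1.3 × 10^4 cm³.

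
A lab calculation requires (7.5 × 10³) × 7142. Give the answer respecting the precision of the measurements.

5.4 × 10⁷

(7.5 × 10³) × 7142 = 53565000
Multiplication/division keeps the fewest significant figures: 7.5 × 10³ → 2 s.f., 7142 → 4 s.f.; limit is 2.
Rounded to 2 significant figures: 5.4 × 10⁷.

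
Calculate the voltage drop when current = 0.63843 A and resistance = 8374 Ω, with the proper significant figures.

voltage drop = 0.63843 A × 8374 Ω = 5346.21282 V.
0.63843 has 5 significant figures; 8374 has 4.
Division/multiplication keeps the fewest: 4 significant figures.
Rounded: 5346 V.

5346 V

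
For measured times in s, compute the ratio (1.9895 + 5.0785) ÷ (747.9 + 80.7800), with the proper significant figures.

1.9895 + 5.0785 = 7.0680, limited to 4 d.p. → 5 s.f.; 747.9 + 80.7800 = 828.6800, limited to 1 d.p. → 4 s.f.
Carrying full precision, 7.0680 ÷ 828.6800 = 0.00852922720471…; keep min(5, 4) = 4 s.f.
Rounded to 4 significant figures: 0.008529.

0.008529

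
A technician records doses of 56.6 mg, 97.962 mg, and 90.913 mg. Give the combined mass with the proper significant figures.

56.6 mg + 97.962 mg + 90.913 mg = 245.475 mg.
Addition/subtraction keeps the fewest decimal places: 56.6 → 1 decimal place, 97.962 → 3 decimal places, 90.913 → 3 decimal places; limit is 1.
Rounded to 1 decimal place: 245.5 mg.

245.5 mg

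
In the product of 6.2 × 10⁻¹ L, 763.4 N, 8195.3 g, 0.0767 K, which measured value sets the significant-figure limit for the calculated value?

6.2 × 10⁻¹ L

6.2 × 10⁻¹ L → 2 s.f.; 763.4 N → 4 s.f.; 8195.3 g → 5 s.f.; 0.0767 K → 3 s.f.
The fewest is 2 significant figures, from 6.2 × 10⁻¹ L.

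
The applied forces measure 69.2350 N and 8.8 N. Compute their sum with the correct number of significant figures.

69.2350 N + 8.8 N = 78.0350 N.
Addition/subtraction keeps the fewest decimal places: 69.2350 → 4 decimal places, 8.8 → 1 decimal place; limit is 1.
Rounded to 1 decimal place: 78.0 N.

78.0 N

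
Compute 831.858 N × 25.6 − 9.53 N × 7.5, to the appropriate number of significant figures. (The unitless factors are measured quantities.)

2.12 × 10^4 N

831.858 × 25.6 = 21295.5648 → 2.13 × 10^4 N (3 s.f., last digit at the 10^2 place).
9.53 × 7.5 = 71.475 → 71 N (2 s.f., last digit at the 10^0 place).
Difference: 21224.0898 N; keep the coarser place, 10^2.
Result: 2.12 × 10^4 N.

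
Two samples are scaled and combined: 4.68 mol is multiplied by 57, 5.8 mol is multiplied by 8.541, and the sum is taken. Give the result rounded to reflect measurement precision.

4.68 × 57 = 266.76 → 2.7 × 10^2 mol (2 s.f., last digit at the 10^1 place).
5.8 × 8.541 = 49.5378 → 5.0 × 10^1 mol (2 s.f., last digit at the 10^0 place).
Sum: 316.2978 mol; keep the coarser place, 10^1.
Result: 3.2 × 10^2 mol.

3.2 × 10^2 mol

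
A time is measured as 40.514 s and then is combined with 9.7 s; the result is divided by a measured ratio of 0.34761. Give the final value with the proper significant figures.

144 s

40.514 s + 9.7 s = 50.214 s; the sum is limited to 1 decimal place (3 s.f.).
Carrying full precision, 50.214 ÷ 0.34761 = 144.454992664… s; 0.34761 has 5 s.f., so the result keeps min(3, 5) = 3 s.f.
Rounded to 3 significant figures: 144 s.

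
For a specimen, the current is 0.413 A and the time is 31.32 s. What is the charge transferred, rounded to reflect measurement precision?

charge transferred = 0.413 A × 31.32 s = 12.93516 C.
0.413 has 3 significant figures; 31.32 has 4.
Division/multiplication keeps the fewest: 3 significant figures.
Rounded: 12.9 C.

12.9 C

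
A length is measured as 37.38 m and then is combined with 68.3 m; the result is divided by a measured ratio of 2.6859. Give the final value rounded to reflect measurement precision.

39.35 m

37.38 m + 68.3 m = 105.68 m; the sum is limited to 1 decimal place (4 s.f.).
Carrying full precision, 105.68 ÷ 2.6859 = 39.3462154213… m; 2.6859 has 5 s.f., so the result keeps min(4, 5) = 4 s.f.
Rounded to 4 significant figures: 39.35 m.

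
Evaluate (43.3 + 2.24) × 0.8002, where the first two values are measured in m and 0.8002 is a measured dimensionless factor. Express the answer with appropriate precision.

43.3 m + 2.24 m = 45.54 m; the sum is limited to 1 decimal place (3 s.f.).
Carrying full precision, 45.54 × 0.8002 = 36.441108 m; 0.8002 has 4 s.f., so the result keeps min(3, 4) = 3 s.f.
Rounded to 3 significant figures: 36.4 m.

36.4 m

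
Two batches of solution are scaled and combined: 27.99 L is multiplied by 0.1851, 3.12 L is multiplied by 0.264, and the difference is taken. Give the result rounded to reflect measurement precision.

4.357 L

27.99 × 0.1851 = 5.180949 → 5.181 L (4 s.f., last digit at the 10^-3 place).
3.12 × 0.264 = 0.82368 → 0.824 L (3 s.f., last digit at the 10^-3 place).
Difference: 4.357269 L; keep the coarser place, 10^-3.
Result: 4.357 L.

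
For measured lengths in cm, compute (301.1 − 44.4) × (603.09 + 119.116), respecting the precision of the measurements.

301.1 − 44.4 = 256.7, limited to 1 d.p. → 4 s.f.; 603.09 + 119.116 = 722.206, limited to 2 d.p. → 5 s.f.
Carrying full precision, 256.7 × 722.206 = 185390.2802; keep min(4, 5) = 4 s.f.
Rounded to 4 significant figures: 1.854 × 10⁵ cm².

1.854 × 10⁵ cm²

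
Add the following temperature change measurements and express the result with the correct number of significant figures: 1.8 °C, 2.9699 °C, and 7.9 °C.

12.7 °C

1.8 °C + 2.9699 °C + 7.9 °C = 12.6699 °C.
Addition/subtraction keeps the fewest decimal places: 1.8 → 1 decimal place, 2.9699 → 4 decimal places, 7.9 → 1 decimal place; limit is 1.
Rounded to 1 decimal place: 12.7 °C.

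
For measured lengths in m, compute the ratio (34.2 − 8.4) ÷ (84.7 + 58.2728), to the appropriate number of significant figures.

34.2 − 8.4 = 25.8, limited to 1 d.p. → 3 s.f.; 84.7 + 58.2728 = 142.9728, limited to 1 d.p. → 4 s.f.
Carrying full precision, 25.8 ÷ 142.9728 = 0.180453904519…; keep min(3, 4) = 3 s.f.
Rounded to 3 significant figures: 0.180.

0.180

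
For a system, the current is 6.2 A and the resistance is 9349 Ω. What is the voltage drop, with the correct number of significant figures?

5.8 × 10^4 V

voltage drop = 6.2 A × 9349 Ω = 57963.8 V.
6.2 has 2 significant figures; 9349 has 4.
Division/multiplication keeps the fewest: 2 significant figures.
Rounded: 5.8 × 10^4 V.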